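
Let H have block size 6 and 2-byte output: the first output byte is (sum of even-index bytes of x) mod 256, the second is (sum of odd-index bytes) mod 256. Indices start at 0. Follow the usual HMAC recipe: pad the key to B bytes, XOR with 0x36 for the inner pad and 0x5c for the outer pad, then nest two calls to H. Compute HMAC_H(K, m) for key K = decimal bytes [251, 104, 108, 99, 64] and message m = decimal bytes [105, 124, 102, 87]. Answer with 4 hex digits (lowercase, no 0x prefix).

5f8b

Key decimal bytes [251, 104, 108, 99, 64] = fb 68 6c 63 40 is 5 bytes ≤ B = 6; zero-pad to 6 bytes: K' = fb 68 6c 63 40 00.
K' ⊕ ipad = cd 5e 5a 55 76 36.  K' ⊕ opad = a7 34 30 3f 1c 5c.
Inner input = (K'⊕ipad) ∥ m = cd 5e 5a 55 76 36 ∥ 69 7c 66 57.
Inner hash: even-index sum = 620 mod 256 = 108; odd-index sum = 444 mod 256 = 188 → 6c bc.
Outer input = (K'⊕opad) ∥ inner = a7 34 30 3f 1c 5c ∥ 6c bc.
Outer hash (tag): even-index sum = 351 mod 256 = 95; odd-index sum = 395 mod 256 = 139 → 5f 8b.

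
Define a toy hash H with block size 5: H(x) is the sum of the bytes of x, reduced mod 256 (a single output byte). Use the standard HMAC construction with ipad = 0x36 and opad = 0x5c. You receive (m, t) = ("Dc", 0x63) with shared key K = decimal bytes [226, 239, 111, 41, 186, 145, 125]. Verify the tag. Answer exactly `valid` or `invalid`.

Key decimal bytes [226, 239, 111, 41, 186, 145, 125] = e2 ef 6f 29 ba 91 7d is 7 bytes > B = 5, so hash it first: H(key) = 31, then zero-pad to 5 bytes: K' = 31 00 00 00 00.
K' ⊕ ipad = 07 36 36 36 36; K' ⊕ opad = 6d 5c 5c 5c 5c.
Inner hash: sum = 7+54+54+54+54+68+99 = 390; mod 256 = 134 → 86.
Outer hash (recomputed tag): sum = 109+92+92+92+92+134 = 611; mod 256 = 99 → 63.
Recomputed tag = 63; claimed = 63 → match.

valid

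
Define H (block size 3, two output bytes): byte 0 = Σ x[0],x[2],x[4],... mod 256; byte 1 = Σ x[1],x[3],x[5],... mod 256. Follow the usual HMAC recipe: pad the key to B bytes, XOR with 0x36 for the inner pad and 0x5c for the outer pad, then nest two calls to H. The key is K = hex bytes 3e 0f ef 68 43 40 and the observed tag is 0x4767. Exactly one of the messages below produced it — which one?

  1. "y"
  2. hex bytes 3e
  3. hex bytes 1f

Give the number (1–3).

Key hex bytes 3e 0f ef 68 43 40 is 6 bytes > B = 3, so hash it first: H(key) = 70 b7, then zero-pad to 3 bytes: K' = 70 b7 00.
K' ⊕ ipad = 46 81 36; K' ⊕ opad = 2c eb 5c.
m1: inner = H(46 81 36 79) = 7c fa; tag = H(2c eb 5c 7c fa) = 8267
m2: inner = H(46 81 36 3e) = 7c bf; tag = H(2c eb 5c 7c bf) = 4767 ← matches
m3: inner = H(46 81 36 1f) = 7c a0; tag = H(2c eb 5c 7c a0) = 2867

2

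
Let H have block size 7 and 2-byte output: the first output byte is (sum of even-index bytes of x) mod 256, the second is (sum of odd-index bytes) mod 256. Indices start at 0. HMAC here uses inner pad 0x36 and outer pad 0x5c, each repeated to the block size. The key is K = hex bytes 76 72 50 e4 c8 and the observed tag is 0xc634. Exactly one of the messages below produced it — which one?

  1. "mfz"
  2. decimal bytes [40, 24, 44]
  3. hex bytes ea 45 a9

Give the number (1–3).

2

Key hex bytes 76 72 50 e4 c8 is 5 bytes ≤ B = 7; zero-pad to 7 bytes: K' = 76 72 50 e4 c8 00 00.
K' ⊕ ipad = 40 44 66 d2 fe 36 36; K' ⊕ opad = 2a 2e 0c b8 94 5c 5c.
m1: inner = H(40 44 66 d2 fe 36 36 6d 66 7a) = 40 33; tag = H(2a 2e 0c b8 94 5c 5c 40 33) = 5982
m2: inner = H(40 44 66 d2 fe 36 36 28 18 2c) = f2 a0; tag = H(2a 2e 0c b8 94 5c 5c f2 a0) = c634 ← matches
m3: inner = H(40 44 66 d2 fe 36 36 ea 45 a9) = 1f df; tag = H(2a 2e 0c b8 94 5c 5c 1f df) = 0561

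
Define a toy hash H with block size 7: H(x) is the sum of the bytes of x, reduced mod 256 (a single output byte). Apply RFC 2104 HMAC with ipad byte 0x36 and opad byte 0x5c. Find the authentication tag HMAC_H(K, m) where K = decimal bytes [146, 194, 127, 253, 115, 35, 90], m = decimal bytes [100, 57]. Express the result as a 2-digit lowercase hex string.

f3

Key decimal bytes [146, 194, 127, 253, 115, 35, 90] = 92 c2 7f fd 73 23 5a is exactly B = 7 bytes: K' = 92 c2 7f fd 73 23 5a.
K' ⊕ ipad = a4 f4 49 cb 45 15 6c.  K' ⊕ opad = ce 9e 23 a1 2f 7f 06.
Inner input = (K'⊕ipad) ∥ m = a4 f4 49 cb 45 15 6c ∥ 64 39.
Inner hash: sum = 164+244+73+203+69+21+108+100+57 = 1039; mod 256 = 15 → 0f.
Outer input = (K'⊕opad) ∥ inner = ce 9e 23 a1 2f 7f 06 ∥ 0f.
Outer hash (tag): sum = 206+158+35+161+47+127+6+15 = 755; mod 256 = 243 → f3.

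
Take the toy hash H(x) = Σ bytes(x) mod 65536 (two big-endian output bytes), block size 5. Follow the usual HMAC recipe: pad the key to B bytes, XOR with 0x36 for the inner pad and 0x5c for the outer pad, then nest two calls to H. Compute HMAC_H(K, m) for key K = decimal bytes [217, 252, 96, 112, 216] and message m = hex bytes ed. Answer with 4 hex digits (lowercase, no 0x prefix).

0245

Key decimal bytes [217, 252, 96, 112, 216] = d9 fc 60 70 d8 is exactly B = 5 bytes: K' = d9 fc 60 70 d8.
K' ⊕ ipad = ef ca 56 46 ee.  K' ⊕ opad = 85 a0 3c 2c 84.
Inner input = (K'⊕ipad) ∥ m = ef ca 56 46 ee ∥ ed.
Inner hash: sum = 239+202+86+70+238+237 = 1072 → 04 30.
Outer input = (K'⊕opad) ∥ inner = 85 a0 3c 2c 84 ∥ 04 30.
Outer hash (tag): sum = 133+160+60+44+132+4+48 = 581 → 02 45.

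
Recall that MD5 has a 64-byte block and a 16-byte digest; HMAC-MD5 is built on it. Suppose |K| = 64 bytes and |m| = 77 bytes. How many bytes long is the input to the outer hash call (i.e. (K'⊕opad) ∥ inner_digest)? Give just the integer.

Key is 64 ≤ 64 bytes, zero-padded: |K'| = 64.
Outer input = (K'⊕opad) ∥ H(inner) → 64 + 16 = 80 bytes.

80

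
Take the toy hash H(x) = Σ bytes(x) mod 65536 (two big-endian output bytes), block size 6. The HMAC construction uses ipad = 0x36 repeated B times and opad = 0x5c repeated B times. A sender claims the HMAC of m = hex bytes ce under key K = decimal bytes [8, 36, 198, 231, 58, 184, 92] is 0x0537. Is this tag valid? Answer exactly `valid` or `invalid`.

Key decimal bytes [8, 36, 198, 231, 58, 184, 92] = 08 24 c6 e7 3a b8 5c is 7 bytes > B = 6, so hash it first: H(key) = 03 27, then zero-pad to 6 bytes: K' = 03 27 00 00 00 00.
K' ⊕ ipad = 35 11 36 36 36 36; K' ⊕ opad = 5f 7b 5c 5c 5c 5c.
Inner hash: sum = 53+17+54+54+54+54+206 = 492 → 01 ec.
Outer hash (recomputed tag): sum = 95+123+92+92+92+92+1+236 = 823 → 03 37.
Recomputed tag = 0337; claimed = 0537 → mismatch.

invalid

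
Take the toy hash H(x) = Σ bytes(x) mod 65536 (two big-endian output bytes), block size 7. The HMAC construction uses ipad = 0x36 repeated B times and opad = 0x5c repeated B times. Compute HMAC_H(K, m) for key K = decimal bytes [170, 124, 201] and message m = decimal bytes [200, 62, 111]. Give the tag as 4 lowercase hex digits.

Key decimal bytes [170, 124, 201] = aa 7c c9 is 3 bytes ≤ B = 7; zero-pad to 7 bytes: K' = aa 7c c9 00 00 00 00.
K' ⊕ ipad = 9c 4a ff 36 36 36 36.  K' ⊕ opad = f6 20 95 5c 5c 5c 5c.
Inner input = (K'⊕ipad) ∥ m = 9c 4a ff 36 36 36 36 ∥ c8 3e 6f.
Inner hash: sum = 156+74+255+54+54+54+54+200+62+111 = 1074 → 04 32.
Outer input = (K'⊕opad) ∥ inner = f6 20 95 5c 5c 5c 5c ∥ 04 32.
Outer hash (tag): sum = 246+32+149+92+92+92+92+4+50 = 849 → 03 51.

0351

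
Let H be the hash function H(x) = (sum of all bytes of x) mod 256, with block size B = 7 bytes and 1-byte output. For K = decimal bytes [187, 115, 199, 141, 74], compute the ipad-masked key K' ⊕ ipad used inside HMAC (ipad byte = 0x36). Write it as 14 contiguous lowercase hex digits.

8d45f1bb7c3636

Key decimal bytes [187, 115, 199, 141, 74] = bb 73 c7 8d 4a is 5 bytes ≤ B = 7; zero-pad to 7 bytes: K' = bb 73 c7 8d 4a 00 00.
XOR each byte with 0x36: bb⊕36=8d, 73⊕36=45, c7⊕36=f1, 8d⊕36=bb, 4a⊕36=7c, 00⊕36=36, 00⊕36=36.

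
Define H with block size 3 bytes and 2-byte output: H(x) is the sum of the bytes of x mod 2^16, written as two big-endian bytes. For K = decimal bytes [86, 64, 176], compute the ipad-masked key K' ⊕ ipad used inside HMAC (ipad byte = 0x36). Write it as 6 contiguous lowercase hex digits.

607686

Key decimal bytes [86, 64, 176] = 56 40 b0 is exactly B = 3 bytes: K' = 56 40 b0.
XOR each byte with 0x36: 56⊕36=60, 40⊕36=76, b0⊕36=86.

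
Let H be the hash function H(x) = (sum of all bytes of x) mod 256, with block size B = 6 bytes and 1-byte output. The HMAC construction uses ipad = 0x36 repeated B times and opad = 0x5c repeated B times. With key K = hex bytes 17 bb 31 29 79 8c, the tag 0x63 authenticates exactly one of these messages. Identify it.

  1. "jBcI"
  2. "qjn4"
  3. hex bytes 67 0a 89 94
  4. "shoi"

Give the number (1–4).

Key hex bytes 17 bb 31 29 79 8c is exactly B = 6 bytes: K' = 17 bb 31 29 79 8c.
K' ⊕ ipad = 21 8d 07 1f 4f ba; K' ⊕ opad = 4b e7 6d 75 25 d0.
m1: inner = H(21 8d 07 1f 4f ba 6a 42 63 49) = 35; tag = H(4b e7 6d 75 25 d0 35) = 3e
m2: inner = H(21 8d 07 1f 4f ba 71 6a 6e 34) = 5a; tag = H(4b e7 6d 75 25 d0 5a) = 63 ← matches
m3: inner = H(21 8d 07 1f 4f ba 67 0a 89 94) = 6b; tag = H(4b e7 6d 75 25 d0 6b) = 74
m4: inner = H(21 8d 07 1f 4f ba 73 68 6f 69) = 90; tag = H(4b e7 6d 75 25 d0 90) = 99

2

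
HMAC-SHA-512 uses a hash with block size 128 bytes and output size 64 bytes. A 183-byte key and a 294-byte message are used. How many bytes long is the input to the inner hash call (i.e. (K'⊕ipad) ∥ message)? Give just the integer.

Key is 183 > 128 bytes, so it is hashed to 64 bytes then zero-padded to 128: |K'| = 128.
Inner input = (K'⊕ipad) ∥ m → 128 + 294 = 422 bytes.

422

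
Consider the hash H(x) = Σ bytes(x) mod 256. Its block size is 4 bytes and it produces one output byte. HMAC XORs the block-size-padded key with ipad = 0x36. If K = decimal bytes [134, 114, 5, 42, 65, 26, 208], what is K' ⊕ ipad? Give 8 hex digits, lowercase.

64363636

Key decimal bytes [134, 114, 5, 42, 65, 26, 208] = 86 72 05 2a 41 1a d0 is 7 bytes > B = 4, so hash it first: H(key) = 52, then zero-pad to 4 bytes: K' = 52 00 00 00.
XOR each byte with 0x36: 52⊕36=64, 00⊕36=36, 00⊕36=36, 00⊕36=36.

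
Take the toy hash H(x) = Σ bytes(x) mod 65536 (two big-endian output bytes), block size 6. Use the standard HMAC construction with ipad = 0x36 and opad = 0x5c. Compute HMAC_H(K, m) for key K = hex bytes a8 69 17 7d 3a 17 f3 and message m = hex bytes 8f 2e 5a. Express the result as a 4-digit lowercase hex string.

Key hex bytes a8 69 17 7d 3a 17 f3 is 7 bytes > B = 6, so hash it first: H(key) = 02 e9, then zero-pad to 6 bytes: K' = 02 e9 00 00 00 00.
K' ⊕ ipad = 34 df 36 36 36 36.  K' ⊕ opad = 5e b5 5c 5c 5c 5c.
Inner input = (K'⊕ipad) ∥ m = 34 df 36 36 36 36 ∥ 8f 2e 5a.
Inner hash: sum = 52+223+54+54+54+54+143+46+90 = 770 → 03 02.
Outer input = (K'⊕opad) ∥ inner = 5e b5 5c 5c 5c 5c ∥ 03 02.
Outer hash (tag): sum = 94+181+92+92+92+92+3+2 = 648 → 02 88.

0288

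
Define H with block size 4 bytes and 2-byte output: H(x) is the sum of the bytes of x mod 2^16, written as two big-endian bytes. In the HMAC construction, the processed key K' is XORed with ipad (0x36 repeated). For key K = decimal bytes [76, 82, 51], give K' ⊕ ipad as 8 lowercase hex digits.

Key decimal bytes [76, 82, 51] = 4c 52 33 is 3 bytes ≤ B = 4; zero-pad to 4 bytes: K' = 4c 52 33 00.
XOR each byte with 0x36: 4c⊕36=7a, 52⊕36=64, 33⊕36=05, 00⊕36=36.

7a640536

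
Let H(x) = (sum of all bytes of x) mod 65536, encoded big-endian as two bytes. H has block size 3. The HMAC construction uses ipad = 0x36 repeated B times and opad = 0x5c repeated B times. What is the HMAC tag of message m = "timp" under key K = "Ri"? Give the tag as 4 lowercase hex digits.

Key "Ri" = 52 69 is 2 bytes ≤ B = 3; zero-pad to 3 bytes: K' = 52 69 00.
K' ⊕ ipad = 64 5f 36.  K' ⊕ opad = 0e 35 5c.
Inner input = (K'⊕ipad) ∥ m = 64 5f 36 ∥ 74 69 6d 70.
Inner hash: sum = 100+95+54+116+105+109+112 = 691 → 02 b3.
Outer input = (K'⊕opad) ∥ inner = 0e 35 5c ∥ 02 b3.
Outer hash (tag): sum = 14+53+92+2+179 = 340 → 01 54.

0154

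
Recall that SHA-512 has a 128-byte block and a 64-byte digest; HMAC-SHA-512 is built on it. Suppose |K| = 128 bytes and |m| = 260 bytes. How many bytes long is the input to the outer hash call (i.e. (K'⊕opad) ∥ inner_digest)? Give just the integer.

Key is 128 ≤ 128 bytes, zero-padded: |K'| = 128.
Outer input = (K'⊕opad) ∥ H(inner) → 128 + 64 = 192 bytes.

192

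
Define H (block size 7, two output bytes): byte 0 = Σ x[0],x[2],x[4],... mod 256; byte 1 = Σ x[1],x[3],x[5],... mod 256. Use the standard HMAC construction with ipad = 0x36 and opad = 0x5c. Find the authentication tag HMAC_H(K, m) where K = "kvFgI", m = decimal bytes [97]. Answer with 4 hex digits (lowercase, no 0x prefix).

Key "kvFgI" = 6b 76 46 67 49 is 5 bytes ≤ B = 7; zero-pad to 7 bytes: K' = 6b 76 46 67 49 00 00.
K' ⊕ ipad = 5d 40 70 51 7f 36 36.  K' ⊕ opad = 37 2a 1a 3b 15 5c 5c.
Inner input = (K'⊕ipad) ∥ m = 5d 40 70 51 7f 36 36 ∥ 61.
Inner hash: even-index sum = 386 mod 256 = 130; odd-index sum = 296 mod 256 = 40 → 82 28.
Outer input = (K'⊕opad) ∥ inner = 37 2a 1a 3b 15 5c 5c ∥ 82 28.
Outer hash (tag): even-index sum = 234 mod 256 = 234; odd-index sum = 323 mod 256 = 67 → ea 43.

ea43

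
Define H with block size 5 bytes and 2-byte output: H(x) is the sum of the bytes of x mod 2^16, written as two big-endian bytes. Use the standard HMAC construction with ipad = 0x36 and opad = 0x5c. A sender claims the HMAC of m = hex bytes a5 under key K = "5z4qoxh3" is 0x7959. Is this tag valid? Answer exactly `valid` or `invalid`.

Key "5z4qoxh3" = 35 7a 34 71 6f 78 68 33 is 8 bytes > B = 5, so hash it first: H(key) = 02 d6, then zero-pad to 5 bytes: K' = 02 d6 00 00 00.
K' ⊕ ipad = 34 e0 36 36 36; K' ⊕ opad = 5e 8a 5c 5c 5c.
Inner hash: sum = 52+224+54+54+54+165 = 603 → 02 5b.
Outer hash (recomputed tag): sum = 94+138+92+92+92+2+91 = 601 → 02 59.
Recomputed tag = 0259; claimed = 7959 → mismatch.

invalid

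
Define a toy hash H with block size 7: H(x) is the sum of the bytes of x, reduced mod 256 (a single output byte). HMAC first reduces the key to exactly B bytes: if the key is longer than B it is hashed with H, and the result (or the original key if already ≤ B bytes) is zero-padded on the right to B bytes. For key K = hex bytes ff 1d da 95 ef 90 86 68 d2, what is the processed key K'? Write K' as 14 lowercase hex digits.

|K| = 9 > B = 7, so first hash the key.
H(K): sum = 255+29+218+149+239+144+134+104+210 = 1482; mod 256 = 202 → ca.
Zero-pad H(K) = ca to 7 bytes: K' = ca 00 00 00 00 00 00.

ca000000000000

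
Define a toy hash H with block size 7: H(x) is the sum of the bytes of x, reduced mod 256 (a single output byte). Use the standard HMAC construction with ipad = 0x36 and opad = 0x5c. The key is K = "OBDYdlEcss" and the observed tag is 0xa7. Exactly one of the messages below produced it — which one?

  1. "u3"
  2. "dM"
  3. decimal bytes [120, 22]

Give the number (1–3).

2

Key "OBDYdlEcss" = 4f 42 44 59 64 6c 45 63 73 73 is 10 bytes > B = 7, so hash it first: H(key) = 8c, then zero-pad to 7 bytes: K' = 8c 00 00 00 00 00 00.
K' ⊕ ipad = ba 36 36 36 36 36 36; K' ⊕ opad = d0 5c 5c 5c 5c 5c 5c.
m1: inner = H(ba 36 36 36 36 36 36 75 33) = a6; tag = H(d0 5c 5c 5c 5c 5c 5c a6) = 9e
m2: inner = H(ba 36 36 36 36 36 36 64 4d) = af; tag = H(d0 5c 5c 5c 5c 5c 5c af) = a7 ← matches
m3: inner = H(ba 36 36 36 36 36 36 78 16) = 8c; tag = H(d0 5c 5c 5c 5c 5c 5c 8c) = 84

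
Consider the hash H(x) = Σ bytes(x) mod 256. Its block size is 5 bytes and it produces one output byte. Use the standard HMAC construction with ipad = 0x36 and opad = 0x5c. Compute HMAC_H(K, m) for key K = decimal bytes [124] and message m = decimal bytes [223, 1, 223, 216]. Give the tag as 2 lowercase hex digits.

Key decimal bytes [124] = 7c is 1 byte ≤ B = 5; zero-pad to 5 bytes: K' = 7c 00 00 00 00.
K' ⊕ ipad = 4a 36 36 36 36.  K' ⊕ opad = 20 5c 5c 5c 5c.
Inner input = (K'⊕ipad) ∥ m = 4a 36 36 36 36 ∥ df 01 df d8.
Inner hash: sum = 74+54+54+54+54+223+1+223+216 = 953; mod 256 = 185 → b9.
Outer input = (K'⊕opad) ∥ inner = 20 5c 5c 5c 5c ∥ b9.
Outer hash (tag): sum = 32+92+92+92+92+185 = 585; mod 256 = 73 → 49.

49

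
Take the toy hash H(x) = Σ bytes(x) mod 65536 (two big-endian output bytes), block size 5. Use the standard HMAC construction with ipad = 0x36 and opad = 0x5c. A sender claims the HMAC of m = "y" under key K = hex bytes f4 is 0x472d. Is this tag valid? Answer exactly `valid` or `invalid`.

invalid

Key hex bytes f4 is 1 byte ≤ B = 5; zero-pad to 5 bytes: K' = f4 00 00 00 00.
K' ⊕ ipad = c2 36 36 36 36; K' ⊕ opad = a8 5c 5c 5c 5c.
Inner hash: sum = 194+54+54+54+54+121 = 531 → 02 13.
Outer hash (recomputed tag): sum = 168+92+92+92+92+2+19 = 557 → 02 2d.
Recomputed tag = 022d; claimed = 472d → mismatch.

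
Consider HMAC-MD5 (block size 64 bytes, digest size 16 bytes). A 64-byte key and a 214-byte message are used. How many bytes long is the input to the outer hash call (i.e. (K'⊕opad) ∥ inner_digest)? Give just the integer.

Key is 64 ≤ 64 bytes, zero-padded: |K'| = 64.
Outer input = (K'⊕opad) ∥ H(inner) → 64 + 16 = 80 bytes.

80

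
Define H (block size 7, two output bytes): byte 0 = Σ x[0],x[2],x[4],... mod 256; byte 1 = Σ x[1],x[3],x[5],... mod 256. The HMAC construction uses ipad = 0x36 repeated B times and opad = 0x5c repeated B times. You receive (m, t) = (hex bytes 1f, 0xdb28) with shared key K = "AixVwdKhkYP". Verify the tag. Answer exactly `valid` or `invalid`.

Key "AixVwdKhkYP" = 41 69 78 56 77 64 4b 68 6b 59 50 is 11 bytes > B = 7, so hash it first: H(key) = 36 e4, then zero-pad to 7 bytes: K' = 36 e4 00 00 00 00 00.
K' ⊕ ipad = 00 d2 36 36 36 36 36; K' ⊕ opad = 6a b8 5c 5c 5c 5c 5c.
Inner hash: even-index sum = 162 mod 256 = 162; odd-index sum = 349 mod 256 = 93 → a2 5d.
Outer hash (recomputed tag): even-index sum = 475 mod 256 = 219; odd-index sum = 530 mod 256 = 18 → db 12.
Recomputed tag = db12; claimed = db28 → mismatch.

invalid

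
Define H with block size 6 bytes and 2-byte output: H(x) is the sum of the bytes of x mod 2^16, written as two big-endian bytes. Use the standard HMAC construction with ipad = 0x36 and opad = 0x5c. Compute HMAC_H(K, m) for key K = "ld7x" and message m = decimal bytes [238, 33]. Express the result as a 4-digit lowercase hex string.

Key "ld7x" = 6c 64 37 78 is 4 bytes ≤ B = 6; zero-pad to 6 bytes: K' = 6c 64 37 78 00 00.
K' ⊕ ipad = 5a 52 01 4e 36 36.  K' ⊕ opad = 30 38 6b 24 5c 5c.
Inner input = (K'⊕ipad) ∥ m = 5a 52 01 4e 36 36 ∥ ee 21.
Inner hash: sum = 90+82+1+78+54+54+238+33 = 630 → 02 76.
Outer input = (K'⊕opad) ∥ inner = 30 38 6b 24 5c 5c ∥ 02 76.
Outer hash (tag): sum = 48+56+107+36+92+92+2+118 = 551 → 02 27.

0227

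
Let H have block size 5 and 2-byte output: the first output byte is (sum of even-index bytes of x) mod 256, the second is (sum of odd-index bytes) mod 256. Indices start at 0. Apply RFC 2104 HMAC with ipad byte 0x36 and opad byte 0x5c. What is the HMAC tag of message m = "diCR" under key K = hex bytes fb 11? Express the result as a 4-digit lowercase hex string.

639d

Key hex bytes fb 11 is 2 bytes ≤ B = 5; zero-pad to 5 bytes: K' = fb 11 00 00 00.
K' ⊕ ipad = cd 27 36 36 36.  K' ⊕ opad = a7 4d 5c 5c 5c.
Inner input = (K'⊕ipad) ∥ m = cd 27 36 36 36 ∥ 64 69 43 52.
Inner hash: even-index sum = 500 mod 256 = 244; odd-index sum = 260 mod 256 = 4 → f4 04.
Outer input = (K'⊕opad) ∥ inner = a7 4d 5c 5c 5c ∥ f4 04.
Outer hash (tag): even-index sum = 355 mod 256 = 99; odd-index sum = 413 mod 256 = 157 → 63 9d.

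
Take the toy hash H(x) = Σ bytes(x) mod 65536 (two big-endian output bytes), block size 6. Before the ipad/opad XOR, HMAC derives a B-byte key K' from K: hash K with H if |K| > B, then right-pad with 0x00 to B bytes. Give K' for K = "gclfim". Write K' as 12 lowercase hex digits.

67636c66696d

Key "gclfim" = 67 63 6c 66 69 6d is exactly B = 6 bytes: K' = 67 63 6c 66 69 6d.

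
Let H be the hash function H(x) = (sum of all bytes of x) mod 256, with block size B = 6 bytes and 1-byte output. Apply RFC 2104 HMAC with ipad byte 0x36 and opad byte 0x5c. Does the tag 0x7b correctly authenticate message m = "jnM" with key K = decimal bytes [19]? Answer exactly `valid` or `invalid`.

Key decimal bytes [19] = 13 is 1 byte ≤ B = 6; zero-pad to 6 bytes: K' = 13 00 00 00 00 00.
K' ⊕ ipad = 25 36 36 36 36 36; K' ⊕ opad = 4f 5c 5c 5c 5c 5c.
Inner hash: sum = 37+54+54+54+54+54+106+110+77 = 600; mod 256 = 88 → 58.
Outer hash (recomputed tag): sum = 79+92+92+92+92+92+88 = 627; mod 256 = 115 → 73.
Recomputed tag = 73; claimed = 7b → mismatch.

invalid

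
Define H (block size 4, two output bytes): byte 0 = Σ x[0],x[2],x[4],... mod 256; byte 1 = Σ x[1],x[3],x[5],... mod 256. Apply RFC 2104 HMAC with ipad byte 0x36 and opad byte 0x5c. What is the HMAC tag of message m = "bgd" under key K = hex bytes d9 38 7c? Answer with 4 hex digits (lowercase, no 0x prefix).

Key hex bytes d9 38 7c is 3 bytes ≤ B = 4; zero-pad to 4 bytes: K' = d9 38 7c 00.
K' ⊕ ipad = ef 0e 4a 36.  K' ⊕ opad = 85 64 20 5c.
Inner input = (K'⊕ipad) ∥ m = ef 0e 4a 36 ∥ 62 67 64.
Inner hash: even-index sum = 511 mod 256 = 255; odd-index sum = 171 mod 256 = 171 → ff ab.
Outer input = (K'⊕opad) ∥ inner = 85 64 20 5c ∥ ff ab.
Outer hash (tag): even-index sum = 420 mod 256 = 164; odd-index sum = 363 mod 256 = 107 → a4 6b.

a46b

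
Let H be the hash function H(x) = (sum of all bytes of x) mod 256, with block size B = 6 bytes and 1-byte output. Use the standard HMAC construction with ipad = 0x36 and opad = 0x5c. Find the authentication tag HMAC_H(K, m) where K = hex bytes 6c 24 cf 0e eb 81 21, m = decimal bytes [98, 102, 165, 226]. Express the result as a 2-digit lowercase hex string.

Key hex bytes 6c 24 cf 0e eb 81 21 is 7 bytes > B = 6, so hash it first: H(key) = fa, then zero-pad to 6 bytes: K' = fa 00 00 00 00 00.
K' ⊕ ipad = cc 36 36 36 36 36.  K' ⊕ opad = a6 5c 5c 5c 5c 5c.
Inner input = (K'⊕ipad) ∥ m = cc 36 36 36 36 36 ∥ 62 66 a5 e2.
Inner hash: sum = 204+54+54+54+54+54+98+102+165+226 = 1065; mod 256 = 41 → 29.
Outer input = (K'⊕opad) ∥ inner = a6 5c 5c 5c 5c 5c ∥ 29.
Outer hash (tag): sum = 166+92+92+92+92+92+41 = 667; mod 256 = 155 → 9b.

9b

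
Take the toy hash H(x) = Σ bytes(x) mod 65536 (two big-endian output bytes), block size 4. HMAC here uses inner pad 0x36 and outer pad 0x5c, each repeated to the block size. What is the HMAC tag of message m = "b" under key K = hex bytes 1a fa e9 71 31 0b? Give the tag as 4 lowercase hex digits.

02ab

Key hex bytes 1a fa e9 71 31 0b is 6 bytes > B = 4, so hash it first: H(key) = 02 aa, then zero-pad to 4 bytes: K' = 02 aa 00 00.
K' ⊕ ipad = 34 9c 36 36.  K' ⊕ opad = 5e f6 5c 5c.
Inner input = (K'⊕ipad) ∥ m = 34 9c 36 36 ∥ 62.
Inner hash: sum = 52+156+54+54+98 = 414 → 01 9e.
Outer input = (K'⊕opad) ∥ inner = 5e f6 5c 5c ∥ 01 9e.
Outer hash (tag): sum = 94+246+92+92+1+158 = 683 → 02 ab.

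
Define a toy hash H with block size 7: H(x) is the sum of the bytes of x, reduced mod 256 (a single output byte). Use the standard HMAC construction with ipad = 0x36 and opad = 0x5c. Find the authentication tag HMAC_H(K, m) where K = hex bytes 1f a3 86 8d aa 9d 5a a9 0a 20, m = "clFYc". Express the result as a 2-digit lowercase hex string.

Key hex bytes 1f a3 86 8d aa 9d 5a a9 0a 20 is 10 bytes > B = 7, so hash it first: H(key) = 49, then zero-pad to 7 bytes: K' = 49 00 00 00 00 00 00.
K' ⊕ ipad = 7f 36 36 36 36 36 36.  K' ⊕ opad = 15 5c 5c 5c 5c 5c 5c.
Inner input = (K'⊕ipad) ∥ m = 7f 36 36 36 36 36 36 ∥ 63 6c 46 59 63.
Inner hash: sum = 127+54+54+54+54+54+54+99+108+70+89+99 = 916; mod 256 = 148 → 94.
Outer input = (K'⊕opad) ∥ inner = 15 5c 5c 5c 5c 5c 5c ∥ 94.
Outer hash (tag): sum = 21+92+92+92+92+92+92+148 = 721; mod 256 = 209 → d1.

d1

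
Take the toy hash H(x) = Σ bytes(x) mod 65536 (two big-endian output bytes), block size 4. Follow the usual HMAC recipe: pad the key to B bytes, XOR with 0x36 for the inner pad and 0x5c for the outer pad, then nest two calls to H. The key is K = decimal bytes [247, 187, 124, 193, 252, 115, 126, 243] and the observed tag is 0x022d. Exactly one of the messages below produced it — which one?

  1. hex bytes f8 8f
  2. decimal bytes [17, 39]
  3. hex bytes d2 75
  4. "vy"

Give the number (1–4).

Key decimal bytes [247, 187, 124, 193, 252, 115, 126, 243] = f7 bb 7c c1 fc 73 7e f3 is 8 bytes > B = 4, so hash it first: H(key) = 05 cf, then zero-pad to 4 bytes: K' = 05 cf 00 00.
K' ⊕ ipad = 33 f9 36 36; K' ⊕ opad = 59 93 5c 5c.
m1: inner = H(33 f9 36 36 f8 8f) = 03 1f; tag = H(59 93 5c 5c 03 1f) = 01c6
m2: inner = H(33 f9 36 36 11 27) = 01 d0; tag = H(59 93 5c 5c 01 d0) = 0275
m3: inner = H(33 f9 36 36 d2 75) = 02 df; tag = H(59 93 5c 5c 02 df) = 0285
m4: inner = H(33 f9 36 36 76 79) = 02 87; tag = H(59 93 5c 5c 02 87) = 022d ← matches

4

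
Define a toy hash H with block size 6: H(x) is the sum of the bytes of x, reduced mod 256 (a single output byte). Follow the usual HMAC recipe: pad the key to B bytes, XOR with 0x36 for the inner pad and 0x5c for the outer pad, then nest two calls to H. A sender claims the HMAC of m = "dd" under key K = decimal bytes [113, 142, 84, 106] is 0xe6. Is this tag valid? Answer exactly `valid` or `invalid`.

valid

Key decimal bytes [113, 142, 84, 106] = 71 8e 54 6a is 4 bytes ≤ B = 6; zero-pad to 6 bytes: K' = 71 8e 54 6a 00 00.
K' ⊕ ipad = 47 b8 62 5c 36 36; K' ⊕ opad = 2d d2 08 36 5c 5c.
Inner hash: sum = 71+184+98+92+54+54+100+100 = 753; mod 256 = 241 → f1.
Outer hash (recomputed tag): sum = 45+210+8+54+92+92+241 = 742; mod 256 = 230 → e6.
Recomputed tag = e6; claimed = e6 → match.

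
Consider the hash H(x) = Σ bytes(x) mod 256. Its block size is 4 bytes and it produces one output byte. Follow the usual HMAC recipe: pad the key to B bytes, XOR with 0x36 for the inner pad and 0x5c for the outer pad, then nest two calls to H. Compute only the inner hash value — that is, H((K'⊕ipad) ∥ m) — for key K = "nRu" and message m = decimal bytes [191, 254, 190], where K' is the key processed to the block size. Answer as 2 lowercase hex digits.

b0

Key "nRu" = 6e 52 75 is 3 bytes ≤ B = 4; zero-pad to 4 bytes: K' = 6e 52 75 00.
K' ⊕ ipad = 58 64 43 36.
Inner input = 58 64 43 36 ∥ bf fe be.
Inner hash: sum = 88+100+67+54+191+254+190 = 944; mod 256 = 176 → b0.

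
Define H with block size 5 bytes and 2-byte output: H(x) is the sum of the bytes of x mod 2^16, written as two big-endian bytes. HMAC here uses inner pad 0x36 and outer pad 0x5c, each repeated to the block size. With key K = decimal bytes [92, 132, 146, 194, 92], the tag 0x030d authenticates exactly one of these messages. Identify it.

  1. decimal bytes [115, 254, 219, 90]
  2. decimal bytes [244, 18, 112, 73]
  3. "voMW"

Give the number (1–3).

Key decimal bytes [92, 132, 146, 194, 92] = 5c 84 92 c2 5c is exactly B = 5 bytes: K' = 5c 84 92 c2 5c.
K' ⊕ ipad = 6a b2 a4 f4 6a; K' ⊕ opad = 00 d8 ce 9e 00.
m1: inner = H(6a b2 a4 f4 6a 73 fe db 5a) = 05 c4; tag = H(00 d8 ce 9e 00 05 c4) = 030d ← matches
m2: inner = H(6a b2 a4 f4 6a f4 12 70 49) = 04 dd; tag = H(00 d8 ce 9e 00 04 dd) = 0325
m3: inner = H(6a b2 a4 f4 6a 76 6f 4d 57) = 04 a7; tag = H(00 d8 ce 9e 00 04 a7) = 02ef

1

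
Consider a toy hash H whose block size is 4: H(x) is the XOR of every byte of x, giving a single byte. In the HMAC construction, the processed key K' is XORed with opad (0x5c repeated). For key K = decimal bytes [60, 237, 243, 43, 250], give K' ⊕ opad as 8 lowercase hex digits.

af5c5c5c

Key decimal bytes [60, 237, 243, 43, 250] = 3c ed f3 2b fa is 5 bytes > B = 4, so hash it first: H(key) = f3, then zero-pad to 4 bytes: K' = f3 00 00 00.
XOR each byte with 0x5c: f3⊕5c=af, 00⊕5c=5c, 00⊕5c=5c, 00⊕5c=5c.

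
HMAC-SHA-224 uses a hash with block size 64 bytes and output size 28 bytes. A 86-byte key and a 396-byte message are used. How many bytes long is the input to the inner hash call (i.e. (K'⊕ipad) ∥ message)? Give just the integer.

Key is 86 > 64 bytes, so it is hashed to 28 bytes then zero-padded to 64: |K'| = 64.
Inner input = (K'⊕ipad) ∥ m → 64 + 396 = 460 bytes.

460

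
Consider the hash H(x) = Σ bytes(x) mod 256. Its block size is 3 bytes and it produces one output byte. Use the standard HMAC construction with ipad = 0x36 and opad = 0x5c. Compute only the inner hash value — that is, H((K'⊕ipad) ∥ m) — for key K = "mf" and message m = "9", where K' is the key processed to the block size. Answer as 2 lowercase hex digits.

Key "mf" = 6d 66 is 2 bytes ≤ B = 3; zero-pad to 3 bytes: K' = 6d 66 00.
K' ⊕ ipad = 5b 50 36.
Inner input = 5b 50 36 ∥ 39.
Inner hash: sum = 91+80+54+57 = 282; mod 256 = 26 → 1a.

1a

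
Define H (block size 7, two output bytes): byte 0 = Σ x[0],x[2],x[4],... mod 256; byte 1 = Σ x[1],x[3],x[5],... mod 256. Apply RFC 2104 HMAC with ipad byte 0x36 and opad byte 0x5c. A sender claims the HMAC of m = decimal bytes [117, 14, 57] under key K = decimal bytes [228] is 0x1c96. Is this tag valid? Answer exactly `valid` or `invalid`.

Key decimal bytes [228] = e4 is 1 byte ≤ B = 7; zero-pad to 7 bytes: K' = e4 00 00 00 00 00 00.
K' ⊕ ipad = d2 36 36 36 36 36 36; K' ⊕ opad = b8 5c 5c 5c 5c 5c 5c.
Inner hash: even-index sum = 386 mod 256 = 130; odd-index sum = 336 mod 256 = 80 → 82 50.
Outer hash (recomputed tag): even-index sum = 540 mod 256 = 28; odd-index sum = 406 mod 256 = 150 → 1c 96.
Recomputed tag = 1c96; claimed = 1c96 → match.

valid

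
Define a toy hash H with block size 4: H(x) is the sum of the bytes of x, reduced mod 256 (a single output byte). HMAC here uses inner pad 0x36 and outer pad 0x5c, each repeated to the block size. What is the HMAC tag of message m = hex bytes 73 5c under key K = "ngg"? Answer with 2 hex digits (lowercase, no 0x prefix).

Key "ngg" = 6e 67 67 is 3 bytes ≤ B = 4; zero-pad to 4 bytes: K' = 6e 67 67 00.
K' ⊕ ipad = 58 51 51 36.  K' ⊕ opad = 32 3b 3b 5c.
Inner input = (K'⊕ipad) ∥ m = 58 51 51 36 ∥ 73 5c.
Inner hash: sum = 88+81+81+54+115+92 = 511; mod 256 = 255 → ff.
Outer input = (K'⊕opad) ∥ inner = 32 3b 3b 5c ∥ ff.
Outer hash (tag): sum = 50+59+59+92+255 = 515; mod 256 = 3 → 03.

03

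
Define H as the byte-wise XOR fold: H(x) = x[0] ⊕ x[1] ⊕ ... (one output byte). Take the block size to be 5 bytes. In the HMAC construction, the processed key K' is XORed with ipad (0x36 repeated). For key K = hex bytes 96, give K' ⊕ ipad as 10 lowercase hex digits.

a036363636

Key hex bytes 96 is 1 byte ≤ B = 5; zero-pad to 5 bytes: K' = 96 00 00 00 00.
XOR each byte with 0x36: 96⊕36=a0, 00⊕36=36, 00⊕36=36, 00⊕36=36, 00⊕36=36.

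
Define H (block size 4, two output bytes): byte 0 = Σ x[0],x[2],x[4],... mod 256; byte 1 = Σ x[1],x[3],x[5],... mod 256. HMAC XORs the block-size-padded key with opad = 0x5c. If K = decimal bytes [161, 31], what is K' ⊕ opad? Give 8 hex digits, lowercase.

Key decimal bytes [161, 31] = a1 1f is 2 bytes ≤ B = 4; zero-pad to 4 bytes: K' = a1 1f 00 00.
XOR each byte with 0x5c: a1⊕5c=fd, 1f⊕5c=43, 00⊕5c=5c, 00⊕5c=5c.

fd435c5c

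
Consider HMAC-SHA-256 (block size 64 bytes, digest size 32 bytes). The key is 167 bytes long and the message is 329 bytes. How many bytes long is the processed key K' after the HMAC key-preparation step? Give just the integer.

Key is 167 > 64 bytes, so it is hashed to 32 bytes then zero-padded to 64: |K'| = 64.

64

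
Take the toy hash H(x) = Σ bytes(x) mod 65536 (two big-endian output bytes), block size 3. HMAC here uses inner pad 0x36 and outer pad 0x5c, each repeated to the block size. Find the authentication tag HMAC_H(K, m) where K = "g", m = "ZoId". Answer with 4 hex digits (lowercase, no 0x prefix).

0128

Key "g" = 67 is 1 byte ≤ B = 3; zero-pad to 3 bytes: K' = 67 00 00.
K' ⊕ ipad = 51 36 36.  K' ⊕ opad = 3b 5c 5c.
Inner input = (K'⊕ipad) ∥ m = 51 36 36 ∥ 5a 6f 49 64.
Inner hash: sum = 81+54+54+90+111+73+100 = 563 → 02 33.
Outer input = (K'⊕opad) ∥ inner = 3b 5c 5c ∥ 02 33.
Outer hash (tag): sum = 59+92+92+2+51 = 296 → 01 28.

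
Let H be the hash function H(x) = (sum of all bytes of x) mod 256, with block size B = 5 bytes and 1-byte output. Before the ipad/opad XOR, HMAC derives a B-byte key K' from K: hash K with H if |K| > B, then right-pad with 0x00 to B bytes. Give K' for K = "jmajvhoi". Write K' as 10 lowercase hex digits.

|K| = 8 > B = 5, so first hash the key.
H(K): sum = 106+109+97+106+118+104+111+105 = 856; mod 256 = 88 → 58.
Zero-pad H(K) = 58 to 5 bytes: K' = 58 00 00 00 00.

5800000000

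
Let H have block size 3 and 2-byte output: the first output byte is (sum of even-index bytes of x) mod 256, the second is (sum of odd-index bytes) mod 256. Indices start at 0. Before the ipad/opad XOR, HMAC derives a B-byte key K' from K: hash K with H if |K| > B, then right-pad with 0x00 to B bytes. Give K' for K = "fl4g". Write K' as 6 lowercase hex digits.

|K| = 4 > B = 3, so first hash the key.
H(K): even-index sum = 154 mod 256 = 154; odd-index sum = 211 mod 256 = 211 → 9a d3.
Zero-pad H(K) = 9a d3 to 3 bytes: K' = 9a d3 00.

9ad300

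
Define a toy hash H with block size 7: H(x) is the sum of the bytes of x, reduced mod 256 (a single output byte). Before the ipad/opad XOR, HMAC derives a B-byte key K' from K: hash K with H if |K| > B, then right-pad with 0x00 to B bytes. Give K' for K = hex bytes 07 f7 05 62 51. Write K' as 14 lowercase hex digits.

Key hex bytes 07 f7 05 62 51 is 5 bytes ≤ B = 7; zero-pad to 7 bytes: K' = 07 f7 05 62 51 00 00.

07f70562510000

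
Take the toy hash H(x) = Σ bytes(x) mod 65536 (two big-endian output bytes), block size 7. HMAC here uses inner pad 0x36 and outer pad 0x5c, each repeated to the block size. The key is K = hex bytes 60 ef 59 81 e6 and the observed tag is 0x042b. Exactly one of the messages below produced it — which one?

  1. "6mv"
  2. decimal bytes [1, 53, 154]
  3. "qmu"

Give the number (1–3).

Key hex bytes 60 ef 59 81 e6 is 5 bytes ≤ B = 7; zero-pad to 7 bytes: K' = 60 ef 59 81 e6 00 00.
K' ⊕ ipad = 56 d9 6f b7 d0 36 36; K' ⊕ opad = 3c b3 05 dd ba 5c 5c.
m1: inner = H(56 d9 6f b7 d0 36 36 36 6d 76) = 04 aa; tag = H(3c b3 05 dd ba 5c 5c 04 aa) = 03f1
m2: inner = H(56 d9 6f b7 d0 36 36 01 35 9a) = 04 61; tag = H(3c b3 05 dd ba 5c 5c 04 61) = 03a8
m3: inner = H(56 d9 6f b7 d0 36 36 71 6d 75) = 04 e4; tag = H(3c b3 05 dd ba 5c 5c 04 e4) = 042b ← matches

3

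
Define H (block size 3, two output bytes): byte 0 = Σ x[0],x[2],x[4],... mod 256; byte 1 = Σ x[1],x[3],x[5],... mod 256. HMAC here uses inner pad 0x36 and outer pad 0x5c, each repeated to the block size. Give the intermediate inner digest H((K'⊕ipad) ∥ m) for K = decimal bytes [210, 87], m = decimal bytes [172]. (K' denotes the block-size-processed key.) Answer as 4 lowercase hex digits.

1a0d

Key decimal bytes [210, 87] = d2 57 is 2 bytes ≤ B = 3; zero-pad to 3 bytes: K' = d2 57 00.
K' ⊕ ipad = e4 61 36.
Inner input = e4 61 36 ∥ ac.
Inner hash: even-index sum = 282 mod 256 = 26; odd-index sum = 269 mod 256 = 13 → 1a 0d.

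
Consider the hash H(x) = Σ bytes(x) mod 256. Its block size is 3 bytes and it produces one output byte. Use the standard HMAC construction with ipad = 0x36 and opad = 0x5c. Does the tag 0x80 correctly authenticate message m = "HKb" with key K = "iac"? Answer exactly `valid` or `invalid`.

invalid

Key "iac" = 69 61 63 is exactly B = 3 bytes: K' = 69 61 63.
K' ⊕ ipad = 5f 57 55; K' ⊕ opad = 35 3d 3f.
Inner hash: sum = 95+87+85+72+75+98 = 512; mod 256 = 0 → 00.
Outer hash (recomputed tag): sum = 53+61+63+0 = 177 → b1.
Recomputed tag = b1; claimed = 80 → mismatch.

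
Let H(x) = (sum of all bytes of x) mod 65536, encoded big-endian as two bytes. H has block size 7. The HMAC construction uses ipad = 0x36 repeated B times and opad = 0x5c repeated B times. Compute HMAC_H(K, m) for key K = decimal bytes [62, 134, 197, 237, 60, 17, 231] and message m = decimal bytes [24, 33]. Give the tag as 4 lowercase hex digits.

Key decimal bytes [62, 134, 197, 237, 60, 17, 231] = 3e 86 c5 ed 3c 11 e7 is exactly B = 7 bytes: K' = 3e 86 c5 ed 3c 11 e7.
K' ⊕ ipad = 08 b0 f3 db 0a 27 d1.  K' ⊕ opad = 62 da 99 b1 60 4d bb.
Inner input = (K'⊕ipad) ∥ m = 08 b0 f3 db 0a 27 d1 ∥ 18 21.
Inner hash: sum = 8+176+243+219+10+39+209+24+33 = 961 → 03 c1.
Outer input = (K'⊕opad) ∥ inner = 62 da 99 b1 60 4d bb ∥ 03 c1.
Outer hash (tag): sum = 98+218+153+177+96+77+187+3+193 = 1202 → 04 b2.

04b2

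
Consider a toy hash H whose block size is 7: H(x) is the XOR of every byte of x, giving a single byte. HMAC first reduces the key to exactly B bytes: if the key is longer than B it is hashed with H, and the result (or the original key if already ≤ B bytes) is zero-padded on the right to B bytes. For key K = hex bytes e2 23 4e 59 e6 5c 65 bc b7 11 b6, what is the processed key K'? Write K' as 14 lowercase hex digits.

a5000000000000

|K| = 11 > B = 7, so first hash the key.
H(K): XOR e2⊕23⊕4e⊕59⊕e6⊕5c⊕65⊕bc⊕b7⊕11⊕b6 = a5.
Zero-pad H(K) = a5 to 7 bytes: K' = a5 00 00 00 00 00 00.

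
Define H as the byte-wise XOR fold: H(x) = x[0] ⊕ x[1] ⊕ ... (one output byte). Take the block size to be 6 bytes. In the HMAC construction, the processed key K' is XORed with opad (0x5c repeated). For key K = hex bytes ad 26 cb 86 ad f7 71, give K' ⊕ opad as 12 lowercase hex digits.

b15c5c5c5c5c

Key hex bytes ad 26 cb 86 ad f7 71 is 7 bytes > B = 6, so hash it first: H(key) = ed, then zero-pad to 6 bytes: K' = ed 00 00 00 00 00.
XOR each byte with 0x5c: ed⊕5c=b1, 00⊕5c=5c, 00⊕5c=5c, 00⊕5c=5c, 00⊕5c=5c, 00⊕5c=5c.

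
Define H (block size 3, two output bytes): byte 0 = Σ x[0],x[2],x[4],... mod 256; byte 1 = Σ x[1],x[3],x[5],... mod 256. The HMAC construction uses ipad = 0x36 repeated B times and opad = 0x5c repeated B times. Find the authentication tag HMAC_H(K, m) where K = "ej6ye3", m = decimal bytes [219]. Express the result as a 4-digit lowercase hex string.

b3b6

Key "ej6ye3" = 65 6a 36 79 65 33 is 6 bytes > B = 3, so hash it first: H(key) = 00 16, then zero-pad to 3 bytes: K' = 00 16 00.
K' ⊕ ipad = 36 20 36.  K' ⊕ opad = 5c 4a 5c.
Inner input = (K'⊕ipad) ∥ m = 36 20 36 ∥ db.
Inner hash: even-index sum = 108 mod 256 = 108; odd-index sum = 251 mod 256 = 251 → 6c fb.
Outer input = (K'⊕opad) ∥ inner = 5c 4a 5c ∥ 6c fb.
Outer hash (tag): even-index sum = 435 mod 256 = 179; odd-index sum = 182 mod 256 = 182 → b3 b6.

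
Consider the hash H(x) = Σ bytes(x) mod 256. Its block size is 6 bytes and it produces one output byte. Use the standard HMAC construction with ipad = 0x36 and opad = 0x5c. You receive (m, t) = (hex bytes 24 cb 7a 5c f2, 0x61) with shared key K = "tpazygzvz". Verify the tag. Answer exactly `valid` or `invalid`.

invalid

Key "tpazygzvz" = 74 70 61 7a 79 67 7a 76 7a is 9 bytes > B = 6, so hash it first: H(key) = 09, then zero-pad to 6 bytes: K' = 09 00 00 00 00 00.
K' ⊕ ipad = 3f 36 36 36 36 36; K' ⊕ opad = 55 5c 5c 5c 5c 5c.
Inner hash: sum = 63+54+54+54+54+54+36+203+122+92+242 = 1028; mod 256 = 4 → 04.
Outer hash (recomputed tag): sum = 85+92+92+92+92+92+4 = 549; mod 256 = 37 → 25.
Recomputed tag = 25; claimed = 61 → mismatch.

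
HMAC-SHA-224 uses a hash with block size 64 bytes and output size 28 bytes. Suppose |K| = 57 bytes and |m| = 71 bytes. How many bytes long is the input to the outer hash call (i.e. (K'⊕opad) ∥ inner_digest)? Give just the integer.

Key is 57 ≤ 64 bytes, zero-padded: |K'| = 64.
Outer input = (K'⊕opad) ∥ H(inner) → 64 + 28 = 92 bytes.

92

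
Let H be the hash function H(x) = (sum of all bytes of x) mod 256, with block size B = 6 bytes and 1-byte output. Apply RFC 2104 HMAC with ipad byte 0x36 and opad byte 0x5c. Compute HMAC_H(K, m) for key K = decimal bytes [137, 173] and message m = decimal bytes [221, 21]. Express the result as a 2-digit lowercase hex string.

5a

Key decimal bytes [137, 173] = 89 ad is 2 bytes ≤ B = 6; zero-pad to 6 bytes: K' = 89 ad 00 00 00 00.
K' ⊕ ipad = bf 9b 36 36 36 36.  K' ⊕ opad = d5 f1 5c 5c 5c 5c.
Inner input = (K'⊕ipad) ∥ m = bf 9b 36 36 36 36 ∥ dd 15.
Inner hash: sum = 191+155+54+54+54+54+221+21 = 804; mod 256 = 36 → 24.
Outer input = (K'⊕opad) ∥ inner = d5 f1 5c 5c 5c 5c ∥ 24.
Outer hash (tag): sum = 213+241+92+92+92+92+36 = 858; mod 256 = 90 → 5a.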